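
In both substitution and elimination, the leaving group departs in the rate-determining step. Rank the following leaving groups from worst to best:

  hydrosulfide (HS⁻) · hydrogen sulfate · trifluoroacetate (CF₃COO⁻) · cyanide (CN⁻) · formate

cyanide (CN⁻) < hydrosulfide (HS⁻) < formate < trifluoroacetate (CF₃COO⁻) < hydrogen sulfate

A good leaving group is a weak base: the lower the pKₐ of its conjugate acid, the more readily it departs.
hydrogen sulfate: pKₐ(H₂SO₄) ≈ -3 — conjugate base of a strong mineral acid
trifluoroacetate (CF₃COO⁻): pKₐ(CF₃COOH) ≈ 0.2
formate: pKₐ(HCOOH) ≈ 3.8 — resonance-stabilised carboxylate
hydrosulfide (HS⁻): pKₐ(H₂S) ≈ 7 — larger and more polarisable than the oxygen analogue
cyanide (CN⁻): pKₐ(HCN) ≈ 9.2
The question asks for worst first, so the sequence is read in increasing leaving-group ability.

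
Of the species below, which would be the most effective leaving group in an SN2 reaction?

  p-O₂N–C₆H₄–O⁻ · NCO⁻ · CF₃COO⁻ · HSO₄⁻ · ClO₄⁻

ClO₄⁻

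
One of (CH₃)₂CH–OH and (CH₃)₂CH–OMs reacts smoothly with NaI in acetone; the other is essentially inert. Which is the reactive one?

From (CH₃)₂CH–OH the departing group would be OH⁻ (pKₐ(H₂O) ≈ 15.7). Strong base; essentially never leaves without prior activation.
From (CH₃)₂CH–OMs the leaving group is OMs⁻ (pKₐ(CH₃SO₃H (MsOH)) ≈ -1.9). Resonance-delocalised alkanesulfonate.
(In practice (CH₃)₂CH–OMs is made from (CH₃)₂CH–OH by treatment with MsCl / Et₃N, converting the hydroxyl into a mesylate.)

(CH₃)₂CH–OMs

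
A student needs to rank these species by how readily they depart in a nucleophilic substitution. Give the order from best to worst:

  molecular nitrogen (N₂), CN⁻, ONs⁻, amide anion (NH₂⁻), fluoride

A good leaving group is a weak base: the lower the pKₐ of its conjugate acid, the more readily it departs.
molecular nitrogen (N₂): no meaningful conjugate acid; N₂ departs as an exceptionally stable neutral molecule
ONs⁻: pKₐ(p-O₂NC₆H₄SO₃H) ≈ -3.5
fluoride: pKₐ(HF) ≈ 3.2
CN⁻: pKₐ(HCN) ≈ 9.2
amide anion (NH₂⁻): pKₐ(NH₃) ≈ 38

molecular nitrogen (N₂) > ONs⁻ > fluoride > CN⁻ > amide anion (NH₂⁻)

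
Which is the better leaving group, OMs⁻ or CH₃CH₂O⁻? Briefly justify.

OMs⁻

OMs⁻ is the better leaving group.
pKₐ(CH₃SO₃H (MsOH)) ≈ -1.9 versus pKₐ(CH₃CH₂OH) ≈ 16: OMs⁻ is the much weaker base.
Resonance-delocalised alkanesulfonate.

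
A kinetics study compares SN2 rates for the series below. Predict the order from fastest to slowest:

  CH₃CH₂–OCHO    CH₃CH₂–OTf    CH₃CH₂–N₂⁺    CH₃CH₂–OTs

CH₃CH₂–N₂⁺ > CH₃CH₂–OTf > CH₃CH₂–OTs > CH₃CH₂–OCHO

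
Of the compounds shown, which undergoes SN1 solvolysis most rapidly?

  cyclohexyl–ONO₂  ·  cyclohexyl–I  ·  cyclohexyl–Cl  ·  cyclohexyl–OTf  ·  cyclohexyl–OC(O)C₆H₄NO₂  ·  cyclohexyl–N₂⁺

cyclohexyl–N₂⁺

The skeletons are identical, so relative rate is governed entirely by leaving-group ability.
A good leaving group is a weak base: the lower the pKₐ of its conjugate acid, the more readily it departs.
cyclohexyl–N₂⁺ loses N₂: no meaningful conjugate acid; N₂ departs as an exceptionally stable neutral molecule
cyclohexyl–OTf loses OTf⁻: pKₐ(CF₃SO₃H (triflic acid)) ≈ -14
cyclohexyl–I loses I⁻: pKₐ(HI) ≈ -10
cyclohexyl–Cl loses Cl⁻: pKₐ(HCl) ≈ -7
cyclohexyl–ONO₂ loses NO₃⁻: pKₐ(HNO₃) ≈ -1.3
cyclohexyl–OC(O)C₆H₄NO₂ loses p-O₂N–C₆H₄–COO⁻: pKₐ(p-nitrobenzoic acid) ≈ 3.4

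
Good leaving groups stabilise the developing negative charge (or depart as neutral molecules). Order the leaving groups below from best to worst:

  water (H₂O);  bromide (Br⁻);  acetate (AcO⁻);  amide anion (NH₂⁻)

bromide (Br⁻) > water (H₂O) > acetate (AcO⁻) > amide anion (NH₂⁻)

The more stable X⁻ (or X) is on its own — i.e. the weaker a base it is — the better a leaving group it makes.
bromide (Br⁻): pKₐ(HBr) ≈ -9
water (H₂O): pKₐ(H₃O⁺) ≈ -1.7
acetate (AcO⁻): pKₐ(CH₃COOH) ≈ 4.8
amide anion (NH₂⁻): pKₐ(NH₃) ≈ 38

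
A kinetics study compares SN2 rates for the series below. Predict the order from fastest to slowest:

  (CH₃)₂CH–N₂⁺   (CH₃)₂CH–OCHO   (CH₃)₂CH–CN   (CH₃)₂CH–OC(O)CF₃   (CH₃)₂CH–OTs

With the same alkyl group throughout, only the leaving group differentiates the rates.
A good leaving group is a weak base: the lower the pKₐ of its conjugate acid, the more readily it departs.
(CH₃)₂CH–N₂⁺ loses N₂: no meaningful conjugate acid; N₂ departs as an exceptionally stable neutral molecule
(CH₃)₂CH–OTs loses OTs⁻: pKₐ(p-CH₃C₆H₄SO₃H (TsOH)) ≈ -2.8
(CH₃)₂CH–OC(O)CF₃ loses CF₃COO⁻: pKₐ(CF₃COOH) ≈ 0.2
(CH₃)₂CH–OCHO loses HCOO⁻: pKₐ(HCOOH) ≈ 3.8
(CH₃)₂CH–CN loses CN⁻: pKₐ(HCN) ≈ 9.2

(CH₃)₂CH–N₂⁺ > (CH₃)₂CH–OTs > (CH₃)₂CH–OC(O)CF₃ > (CH₃)₂CH–OCHO > (CH₃)₂CH–CN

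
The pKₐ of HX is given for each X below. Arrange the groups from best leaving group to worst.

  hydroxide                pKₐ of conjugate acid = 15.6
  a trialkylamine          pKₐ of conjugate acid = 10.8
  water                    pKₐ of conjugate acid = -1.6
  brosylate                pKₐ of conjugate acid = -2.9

Lower conjugate-acid pKₐ ⇒ weaker base ⇒ better leaving group.
Sorting by the given values: brosylate (-2.9), water (-1.6), a trialkylamine (10.8), hydroxide (15.6).

brosylate > water > a trialkylamine > hydroxide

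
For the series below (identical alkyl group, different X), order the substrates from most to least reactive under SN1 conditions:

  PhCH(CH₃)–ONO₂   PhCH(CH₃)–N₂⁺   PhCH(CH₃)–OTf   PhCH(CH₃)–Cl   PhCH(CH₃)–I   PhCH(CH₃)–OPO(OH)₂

PhCH(CH₃)–N₂⁺ > PhCH(CH₃)–OTf > PhCH(CH₃)–I > PhCH(CH₃)–Cl > PhCH(CH₃)–ONO₂ > PhCH(CH₃)–OPO(OH)₂

The skeletons are identical, so relative rate is governed entirely by leaving-group ability.
Rank by basicity of the departing species: weakest base leaves most easily.
PhCH(CH₃)–N₂⁺ loses N₂: no meaningful conjugate acid; N₂ departs as an exceptionally stable neutral molecule
PhCH(CH₃)–OTf loses OTf⁻: pKₐ(CF₃SO₃H (triflic acid)) ≈ -14
PhCH(CH₃)–I loses I⁻: pKₐ(HI) ≈ -10
PhCH(CH₃)–Cl loses Cl⁻: pKₐ(HCl) ≈ -7
PhCH(CH₃)–ONO₂ loses NO₃⁻: pKₐ(HNO₃) ≈ -1.3
PhCH(CH₃)–OPO(OH)₂ loses H₂PO₄⁻: pKₐ(H₃PO₄) ≈ 2.1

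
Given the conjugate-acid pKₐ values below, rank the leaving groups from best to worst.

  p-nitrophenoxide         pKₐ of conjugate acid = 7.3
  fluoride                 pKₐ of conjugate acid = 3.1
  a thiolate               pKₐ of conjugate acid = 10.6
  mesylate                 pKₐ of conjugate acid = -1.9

mesylate > fluoride > p-nitrophenoxide > a thiolate

Lower conjugate-acid pKₐ ⇒ weaker base ⇒ better leaving group.
Sorting by the given values: mesylate (-1.9), fluoride (3.1), p-nitrophenoxide (7.3), a thiolate (10.6).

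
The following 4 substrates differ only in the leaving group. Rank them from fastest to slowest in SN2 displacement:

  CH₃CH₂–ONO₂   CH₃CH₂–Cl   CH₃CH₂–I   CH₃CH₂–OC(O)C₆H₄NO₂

With the same alkyl group throughout, only the leaving group differentiates the rates.
The more stable X⁻ (or X) is on its own — i.e. the weaker a base it is — the better a leaving group it makes.
CH₃CH₂–I loses I⁻: pKₐ(HI) ≈ -10
CH₃CH₂–Cl loses Cl⁻: pKₐ(HCl) ≈ -7
CH₃CH₂–ONO₂ loses NO₃⁻: pKₐ(HNO₃) ≈ -1.3
CH₃CH₂–OC(O)C₆H₄NO₂ loses p-O₂N–C₆H₄–COO⁻: pKₐ(p-nitrobenzoic acid) ≈ 3.4

CH₃CH₂–I > CH₃CH₂–Cl > CH₃CH₂–ONO₂ > CH₃CH₂–OC(O)C₆H₄NO₂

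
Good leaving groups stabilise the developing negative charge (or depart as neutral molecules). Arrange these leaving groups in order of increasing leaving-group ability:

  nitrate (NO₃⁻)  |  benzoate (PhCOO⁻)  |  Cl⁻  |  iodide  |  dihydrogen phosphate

benzoate (PhCOO⁻) < dihydrogen phosphate < nitrate (NO₃⁻) < Cl⁻ < iodide

iodide: pKₐ(HI) ≈ -10
Cl⁻: pKₐ(HCl) ≈ -7 — moderately weak base
nitrate (NO₃⁻): pKₐ(HNO₃) ≈ -1.3 — resonance-delocalised over three oxygens
dihydrogen phosphate: pKₐ(H₃PO₄) ≈ 2.1
benzoate (PhCOO⁻): pKₐ(C₆H₅COOH) ≈ 4.2
Reversing gives the worst-to-best order requested.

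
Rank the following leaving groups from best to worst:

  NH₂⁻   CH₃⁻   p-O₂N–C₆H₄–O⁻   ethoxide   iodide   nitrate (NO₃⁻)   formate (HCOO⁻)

iodide: pKₐ(HI) ≈ -10
nitrate (NO₃⁻): pKₐ(HNO₃) ≈ -1.3 — resonance-delocalised over three oxygens
formate (HCOO⁻): pKₐ(HCOOH) ≈ 3.8
p-O₂N–C₆H₄–O⁻: pKₐ(p-nitrophenol) ≈ 7.2 — nitro group delocalises the charge; the classic chromogenic LG
ethoxide: pKₐ(CH₃CH₂OH) ≈ 16 — strong base; alkoxides do not leave unassisted
NH₂⁻: pKₐ(NH₃) ≈ 38 — extremely strong base; never a leaving group
CH₃⁻: pKₐ(CH₄) ≈ 48

iodide > nitrate (NO₃⁻) > formate (HCOO⁻) > p-O₂N–C₆H₄–O⁻ > ethoxide > NH₂⁻ > CH₃⁻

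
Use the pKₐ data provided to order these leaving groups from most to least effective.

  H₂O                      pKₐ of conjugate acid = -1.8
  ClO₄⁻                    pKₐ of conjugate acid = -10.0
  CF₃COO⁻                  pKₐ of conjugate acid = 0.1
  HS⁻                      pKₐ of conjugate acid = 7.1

ClO₄⁻ > H₂O > CF₃COO⁻ > HS⁻

Lower conjugate-acid pKₐ ⇒ weaker base ⇒ better leaving group.
Sorting by the given values: ClO₄⁻ (-10.0), H₂O (-1.8), CF₃COO⁻ (0.1), HS⁻ (7.1).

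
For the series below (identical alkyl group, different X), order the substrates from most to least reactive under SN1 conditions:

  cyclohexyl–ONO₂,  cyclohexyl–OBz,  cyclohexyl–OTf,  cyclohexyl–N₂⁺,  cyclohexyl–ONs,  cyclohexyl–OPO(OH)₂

Same R in every case — rank the leaving groups.
Leaving-group ability tracks the stability of the departed species; conjugate-acid pKₐ is the usual yardstick (lower pKₐ → better LG).
cyclohexyl–N₂⁺ loses N₂: no meaningful conjugate acid; N₂ departs as an exceptionally stable neutral molecule
cyclohexyl–OTf loses OTf⁻: pKₐ(CF₃SO₃H (triflic acid)) ≈ -14
cyclohexyl–ONs loses ONs⁻: pKₐ(p-O₂NC₆H₄SO₃H) ≈ -3.5
cyclohexyl–ONO₂ loses NO₃⁻: pKₐ(HNO₃) ≈ -1.3
cyclohexyl–OPO(OH)₂ loses H₂PO₄⁻: pKₐ(H₃PO₄) ≈ 2.1
cyclohexyl–OBz loses PhCOO⁻: pKₐ(C₆H₅COOH) ≈ 4.2

cyclohexyl–N₂⁺ > cyclohexyl–OTf > cyclohexyl–ONs > cyclohexyl–ONO₂ > cyclohexyl–OPO(OH)₂ > cyclohexyl–OBz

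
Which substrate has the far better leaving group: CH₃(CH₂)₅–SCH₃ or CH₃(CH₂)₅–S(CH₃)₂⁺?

CH₃(CH₂)₅–S(CH₃)₂⁺

From CH₃(CH₂)₅–SCH₃ the departing group would be RS⁻ (pKₐ(RSH (a thiol)) ≈ 10.5). Moderately basic; rarely leaves without activation.
From CH₃(CH₂)₅–S(CH₃)₂⁺ the leaving group is SR'₂ (pKₐ(R'₂SH⁺) ≈ -7). Neutral; leaves from a sulfonium salt (R–SR'₂⁺).
(In practice CH₃(CH₂)₅–S(CH₃)₂⁺ is made from CH₃(CH₂)₅–SCH₃ by S-methylation with CH₃I, allowing neutral dimethyl sulfide, rather than methanethiolate, to depart.)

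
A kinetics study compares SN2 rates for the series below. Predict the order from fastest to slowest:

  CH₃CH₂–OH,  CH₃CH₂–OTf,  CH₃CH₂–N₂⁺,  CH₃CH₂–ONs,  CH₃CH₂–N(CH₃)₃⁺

Same R in every case — rank the leaving groups.
The more stable X⁻ (or X) is on its own — i.e. the weaker a base it is — the better a leaving group it makes.
CH₃CH₂–N₂⁺ loses N₂: no meaningful conjugate acid; N₂ departs as an exceptionally stable neutral molecule
CH₃CH₂–OTf loses OTf⁻: pKₐ(CF₃SO₃H (triflic acid)) ≈ -14
CH₃CH₂–ONs loses ONs⁻: pKₐ(p-O₂NC₆H₄SO₃H) ≈ -3.5
CH₃CH₂–N(CH₃)₃⁺ loses NR'₃: pKₐ(R'₃NH⁺) ≈ 10.7
CH₃CH₂–OH loses OH⁻: pKₐ(H₂O) ≈ 15.7

CH₃CH₂–N₂⁺ > CH₃CH₂–OTf > CH₃CH₂–ONs > CH₃CH₂–N(CH₃)₃⁺ > CH₃CH₂–OH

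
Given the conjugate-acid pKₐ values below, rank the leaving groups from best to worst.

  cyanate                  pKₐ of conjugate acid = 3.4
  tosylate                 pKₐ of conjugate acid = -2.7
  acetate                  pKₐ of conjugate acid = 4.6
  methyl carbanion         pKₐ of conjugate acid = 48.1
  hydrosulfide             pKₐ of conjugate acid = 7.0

Lower conjugate-acid pKₐ ⇒ weaker base ⇒ better leaving group.
Sorting by the given values: tosylate (-2.7), cyanate (3.4), acetate (4.6), hydrosulfide (7.0), methyl carbanion (48.1).

tosylate > cyanate > acetate > hydrosulfide > methyl carbanion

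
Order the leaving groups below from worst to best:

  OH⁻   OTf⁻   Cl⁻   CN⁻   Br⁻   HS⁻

OH⁻ < CN⁻ < HS⁻ < Cl⁻ < Br⁻ < OTf⁻

The more stable X⁻ (or X) is on its own — i.e. the weaker a base it is — the better a leaving group it makes.
OTf⁻: pKₐ(CF₃SO₃H (triflic acid)) ≈ -14 — charge spread over three oxygens and a CF₃ group; the premier leaving group in synthesis
Br⁻: pKₐ(HBr) ≈ -9 — weak base; good leaving group
Cl⁻: pKₐ(HCl) ≈ -7
HS⁻: pKₐ(H₂S) ≈ 7 — larger and more polarisable than the oxygen analogue
CN⁻: pKₐ(HCN) ≈ 9.2 — sp carbon stabilises the charge somewhat, but still a poor LG
OH⁻: pKₐ(H₂O) ≈ 15.7 — strong base; essentially never leaves without prior activation
The question asks for worst first, so the sequence is read in increasing leaving-group ability.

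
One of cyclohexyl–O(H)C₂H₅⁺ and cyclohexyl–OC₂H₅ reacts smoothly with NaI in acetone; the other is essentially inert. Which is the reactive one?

cyclohexyl–O(H)C₂H₅⁺

From cyclohexyl–OC₂H₅ the departing group would be CH₃CH₂O⁻ (pKₐ(CH₃CH₂OH) ≈ 16). Strong base; alkoxides do not leave unassisted.
From cyclohexyl–O(H)C₂H₅⁺ the leaving group is R'OH (pKₐ(R'OH₂⁺) ≈ -2.4). Neutral; leaves from a protonated ether (an oxonium ion, R–O(H)R'⁺).
(In practice cyclohexyl–O(H)C₂H₅⁺ is made from cyclohexyl–OC₂H₅ by protonation with concentrated HBr, allowing neutral ethanol, rather than ethoxide, to depart.)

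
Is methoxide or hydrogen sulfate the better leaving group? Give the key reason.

hydrogen sulfate is the better leaving group.
pKₐ(H₂SO₄) ≈ -3 versus pKₐ(CH₃OH) ≈ 15.5: hydrogen sulfate is the much weaker base.
Conjugate base of a strong mineral acid.

hydrogen sulfate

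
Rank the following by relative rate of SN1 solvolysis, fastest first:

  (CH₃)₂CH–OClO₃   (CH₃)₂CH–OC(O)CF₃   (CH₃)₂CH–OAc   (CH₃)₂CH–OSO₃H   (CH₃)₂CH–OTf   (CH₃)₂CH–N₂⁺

(CH₃)₂CH–N₂⁺ > (CH₃)₂CH–OTf > (CH₃)₂CH–OClO₃ > (CH₃)₂CH–OSO₃H > (CH₃)₂CH–OC(O)CF₃ > (CH₃)₂CH–OAc

Same R in every case — rank the leaving groups.
The more stable X⁻ (or X) is on its own — i.e. the weaker a base it is — the better a leaving group it makes.
(CH₃)₂CH–N₂⁺ loses N₂: no meaningful conjugate acid; N₂ departs as an exceptionally stable neutral molecule
(CH₃)₂CH–OTf loses OTf⁻: pKₐ(CF₃SO₃H (triflic acid)) ≈ -14
(CH₃)₂CH–OClO₃ loses ClO₄⁻: pKₐ(HClO₄) ≈ -10
(CH₃)₂CH–OSO₃H loses HSO₄⁻: pKₐ(H₂SO₄) ≈ -3
(CH₃)₂CH–OC(O)CF₃ loses CF₃COO⁻: pKₐ(CF₃COOH) ≈ 0.2
(CH₃)₂CH–OAc loses AcO⁻: pKₐ(CH₃COOH) ≈ 4.8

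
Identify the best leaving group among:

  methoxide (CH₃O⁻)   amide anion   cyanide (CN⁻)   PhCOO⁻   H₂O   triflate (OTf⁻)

triflate (OTf⁻)

triflate (OTf⁻): pKₐ(CF₃SO₃H (triflic acid)) ≈ -14
H₂O: pKₐ(H₃O⁺) ≈ -1.7
PhCOO⁻: pKₐ(C₆H₅COOH) ≈ 4.2
cyanide (CN⁻): pKₐ(HCN) ≈ 9.2
methoxide (CH₃O⁻): pKₐ(CH₃OH) ≈ 15.5
amide anion: pKₐ(NH₃) ≈ 38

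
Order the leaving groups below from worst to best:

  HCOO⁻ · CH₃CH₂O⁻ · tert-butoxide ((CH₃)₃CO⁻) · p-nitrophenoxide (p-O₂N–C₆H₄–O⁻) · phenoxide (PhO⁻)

A good leaving group is a weak base: the lower the pKₐ of its conjugate acid, the more readily it departs.
HCOO⁻: pKₐ(HCOOH) ≈ 3.8 — resonance-stabilised carboxylate
p-nitrophenoxide (p-O₂N–C₆H₄–O⁻): pKₐ(p-nitrophenol) ≈ 7.2
phenoxide (PhO⁻): pKₐ(C₆H₅OH (phenol)) ≈ 10
CH₃CH₂O⁻: pKₐ(CH₃CH₂OH) ≈ 16 — strong base; alkoxides do not leave unassisted
tert-butoxide ((CH₃)₃CO⁻): pKₐ(t-BuOH) ≈ 18
Reversing gives the worst-to-best order requested.

tert-butoxide ((CH₃)₃CO⁻) < CH₃CH₂O⁻ < phenoxide (PhO⁻) < p-nitrophenoxide (p-O₂N–C₆H₄–O⁻) < HCOO⁻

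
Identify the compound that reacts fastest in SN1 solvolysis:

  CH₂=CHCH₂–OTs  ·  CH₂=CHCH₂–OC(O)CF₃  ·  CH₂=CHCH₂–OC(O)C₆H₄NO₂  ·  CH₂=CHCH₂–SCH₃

CH₂=CHCH₂–OTs

With the same alkyl group throughout, only the leaving group differentiates the rates.
The more stable X⁻ (or X) is on its own — i.e. the weaker a base it is — the better a leaving group it makes.
CH₂=CHCH₂–OTs loses OTs⁻: pKₐ(p-CH₃C₆H₄SO₃H (TsOH)) ≈ -2.8
CH₂=CHCH₂–OC(O)CF₃ loses CF₃COO⁻: pKₐ(CF₃COOH) ≈ 0.2
CH₂=CHCH₂–OC(O)C₆H₄NO₂ loses p-O₂N–C₆H₄–COO⁻: pKₐ(p-nitrobenzoic acid) ≈ 3.4
CH₂=CHCH₂–SCH₃ loses RS⁻: pKₐ(RSH (a thiol)) ≈ 10.5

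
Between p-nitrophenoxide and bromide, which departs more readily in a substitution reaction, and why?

bromide

bromide is the better leaving group.
pKₐ(HBr) ≈ -9 versus pKₐ(p-nitrophenol) ≈ 7.2: bromide is the much weaker base.
Weak base; good leaving group.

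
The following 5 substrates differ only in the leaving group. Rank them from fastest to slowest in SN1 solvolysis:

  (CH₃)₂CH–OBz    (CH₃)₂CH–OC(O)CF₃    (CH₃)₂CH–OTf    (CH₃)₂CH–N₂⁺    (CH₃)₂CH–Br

(CH₃)₂CH–N₂⁺ > (CH₃)₂CH–OTf > (CH₃)₂CH–Br > (CH₃)₂CH–OC(O)CF₃ > (CH₃)₂CH–OBz

With the same alkyl group throughout, only the leaving group differentiates the rates.
Rank by basicity of the departing species: weakest base leaves most easily.
(CH₃)₂CH–N₂⁺ loses N₂: no meaningful conjugate acid; N₂ departs as an exceptionally stable neutral molecule
(CH₃)₂CH–OTf loses OTf⁻: pKₐ(CF₃SO₃H (triflic acid)) ≈ -14
(CH₃)₂CH–Br loses Br⁻: pKₐ(HBr) ≈ -9
(CH₃)₂CH–OC(O)CF₃ loses CF₃COO⁻: pKₐ(CF₃COOH) ≈ 0.2
(CH₃)₂CH–OBz loses PhCOO⁻: pKₐ(C₆H₅COOH) ≈ 4.2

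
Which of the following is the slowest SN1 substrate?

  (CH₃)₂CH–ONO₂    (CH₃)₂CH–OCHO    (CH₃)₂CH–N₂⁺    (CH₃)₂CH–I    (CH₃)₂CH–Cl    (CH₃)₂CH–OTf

(CH₃)₂CH–OCHO

With the same alkyl group throughout, only the leaving group differentiates the rates.
The more stable X⁻ (or X) is on its own — i.e. the weaker a base it is — the better a leaving group it makes.
(CH₃)₂CH–N₂⁺ loses N₂: no meaningful conjugate acid; N₂ departs as an exceptionally stable neutral molecule
(CH₃)₂CH–OTf loses OTf⁻: pKₐ(CF₃SO₃H (triflic acid)) ≈ -14
(CH₃)₂CH–I loses I⁻: pKₐ(HI) ≈ -10
(CH₃)₂CH–Cl loses Cl⁻: pKₐ(HCl) ≈ -7
(CH₃)₂CH–ONO₂ loses NO₃⁻: pKₐ(HNO₃) ≈ -1.3
(CH₃)₂CH–OCHO loses HCOO⁻: pKₐ(HCOOH) ≈ 3.8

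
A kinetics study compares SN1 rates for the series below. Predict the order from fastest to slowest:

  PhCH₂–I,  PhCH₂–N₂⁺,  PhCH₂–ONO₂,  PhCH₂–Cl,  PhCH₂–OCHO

PhCH₂–N₂⁺ > PhCH₂–I > PhCH₂–Cl > PhCH₂–ONO₂ > PhCH₂–OCHO

Same R in every case — rank the leaving groups.
A good leaving group is a weak base: the lower the pKₐ of its conjugate acid, the more readily it departs.
PhCH₂–N₂⁺ loses N₂: no meaningful conjugate acid; N₂ departs as an exceptionally stable neutral molecule
PhCH₂–I loses I⁻: pKₐ(HI) ≈ -10
PhCH₂–Cl loses Cl⁻: pKₐ(HCl) ≈ -7
PhCH₂–ONO₂ loses NO₃⁻: pKₐ(HNO₃) ≈ -1.3
PhCH₂–OCHO loses HCOO⁻: pKₐ(HCOOH) ≈ 3.8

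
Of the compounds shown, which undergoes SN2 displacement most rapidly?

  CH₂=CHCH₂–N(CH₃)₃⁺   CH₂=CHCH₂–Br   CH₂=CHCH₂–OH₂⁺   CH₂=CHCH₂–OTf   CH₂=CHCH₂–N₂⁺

CH₂=CHCH₂–N₂⁺

Identical carbon frameworks mean the comparison reduces to leaving-group quality.
Rank by basicity of the departing species: weakest base leaves most easily.
CH₂=CHCH₂–N₂⁺ loses N₂: no meaningful conjugate acid; N₂ departs as an exceptionally stable neutral molecule
CH₂=CHCH₂–OTf loses OTf⁻: pKₐ(CF₃SO₃H (triflic acid)) ≈ -14
CH₂=CHCH₂–Br loses Br⁻: pKₐ(HBr) ≈ -9
CH₂=CHCH₂–OH₂⁺ loses H₂O: pKₐ(H₃O⁺) ≈ -1.7
CH₂=CHCH₂–N(CH₃)₃⁺ loses NR'₃: pKₐ(R'₃NH⁺) ≈ 10.7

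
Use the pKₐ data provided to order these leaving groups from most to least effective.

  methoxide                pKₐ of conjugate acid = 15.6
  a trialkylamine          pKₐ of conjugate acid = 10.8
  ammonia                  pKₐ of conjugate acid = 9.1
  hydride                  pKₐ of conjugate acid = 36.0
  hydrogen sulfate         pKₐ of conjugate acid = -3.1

Lower conjugate-acid pKₐ ⇒ weaker base ⇒ better leaving group.
Sorting by the given values: hydrogen sulfate (-3.1), ammonia (9.1), a trialkylamine (10.8), methoxide (15.6), hydride (36.0).

hydrogen sulfate > ammonia > a trialkylamine > methoxide > hydride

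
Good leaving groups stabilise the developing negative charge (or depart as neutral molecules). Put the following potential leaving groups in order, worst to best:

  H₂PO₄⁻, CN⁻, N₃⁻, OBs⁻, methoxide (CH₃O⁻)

methoxide (CH₃O⁻) < CN⁻ < N₃⁻ < H₂PO₄⁻ < OBs⁻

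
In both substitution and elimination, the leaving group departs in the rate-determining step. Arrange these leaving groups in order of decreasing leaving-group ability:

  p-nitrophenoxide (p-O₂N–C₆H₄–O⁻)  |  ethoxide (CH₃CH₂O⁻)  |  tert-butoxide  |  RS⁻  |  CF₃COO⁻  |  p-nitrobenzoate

CF₃COO⁻ > p-nitrobenzoate > p-nitrophenoxide (p-O₂N–C₆H₄–O⁻) > RS⁻ > ethoxide (CH₃CH₂O⁻) > tert-butoxide

CF₃COO⁻: pKₐ(CF₃COOH) ≈ 0.2 — strongly electron-withdrawing CF₃ stabilises the carboxylate
p-nitrobenzoate: pKₐ(p-nitrobenzoic acid) ≈ 3.4 — electron-withdrawing nitro group stabilises the carboxylate
p-nitrophenoxide (p-O₂N–C₆H₄–O⁻): pKₐ(p-nitrophenol) ≈ 7.2 — nitro group delocalises the charge; the classic chromogenic LG
RS⁻: pKₐ(RSH (a thiol)) ≈ 10.5
ethoxide (CH₃CH₂O⁻): pKₐ(CH₃CH₂OH) ≈ 16 — strong base; alkoxides do not leave unassisted
tert-butoxide: pKₐ(t-BuOH) ≈ 18 — bulky, strongly basic alkoxide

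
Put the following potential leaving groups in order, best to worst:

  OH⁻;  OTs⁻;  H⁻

OTs⁻: pKₐ(p-CH₃C₆H₄SO₃H (TsOH)) ≈ -2.8
OH⁻: pKₐ(H₂O) ≈ 15.7
H⁻: pKₐ(H₂) ≈ 36

OTs⁻ > OH⁻ > H⁻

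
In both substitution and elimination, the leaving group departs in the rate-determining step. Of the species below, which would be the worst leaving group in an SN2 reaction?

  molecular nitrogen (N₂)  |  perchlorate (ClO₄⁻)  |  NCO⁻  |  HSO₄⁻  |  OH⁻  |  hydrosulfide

OH⁻

Leaving-group ability tracks the stability of the departed species; conjugate-acid pKₐ is the usual yardstick (lower pKₐ → better LG).
molecular nitrogen (N₂): no meaningful conjugate acid; N₂ departs as an exceptionally stable neutral molecule
perchlorate (ClO₄⁻): pKₐ(HClO₄) ≈ -10
HSO₄⁻: pKₐ(H₂SO₄) ≈ -3
NCO⁻: pKₐ(HOCN) ≈ 3.5
hydrosulfide: pKₐ(H₂S) ≈ 7
OH⁻: pKₐ(H₂O) ≈ 15.7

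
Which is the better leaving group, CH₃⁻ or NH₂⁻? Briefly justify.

NH₂⁻

NH₂⁻ is the better leaving group.
pKₐ(NH₃) ≈ 38 versus pKₐ(CH₄) ≈ 48: NH₂⁻ is the much weaker base.
Extremely strong base; never a leaving group.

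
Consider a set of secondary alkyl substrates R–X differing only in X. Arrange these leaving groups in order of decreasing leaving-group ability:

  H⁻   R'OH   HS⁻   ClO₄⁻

Rank by basicity of the departing species: weakest base leaves most easily.
ClO₄⁻: pKₐ(HClO₄) ≈ -10
R'OH: pKₐ(R'OH₂⁺) ≈ -2.4 — neutral; leaves from a protonated ether (an oxonium ion, R–O(H)R'⁺)
HS⁻: pKₐ(H₂S) ≈ 7 — larger and more polarisable than the oxygen analogue
H⁻: pKₐ(H₂) ≈ 36

ClO₄⁻ > R'OH > HS⁻ > H⁻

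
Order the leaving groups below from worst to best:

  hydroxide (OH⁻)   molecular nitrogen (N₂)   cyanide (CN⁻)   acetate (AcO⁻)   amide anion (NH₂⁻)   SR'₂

amide anion (NH₂⁻) < hydroxide (OH⁻) < cyanide (CN⁻) < acetate (AcO⁻) < SR'₂ < molecular nitrogen (N₂)

Leaving-group ability tracks the stability of the departed species; conjugate-acid pKₐ is the usual yardstick (lower pKₐ → better LG).
molecular nitrogen (N₂): no meaningful conjugate acid; N₂ departs as an exceptionally stable neutral molecule
SR'₂: pKₐ(R'₂SH⁺) ≈ -7
acetate (AcO⁻): pKₐ(CH₃COOH) ≈ 4.8
cyanide (CN⁻): pKₐ(HCN) ≈ 9.2
hydroxide (OH⁻): pKₐ(H₂O) ≈ 15.7 — strong base; essentially never leaves without prior activation
amide anion (NH₂⁻): pKₐ(NH₃) ≈ 38 — extremely strong base; never a leaving group
The question asks for worst first, so the sequence is read in increasing leaving-group ability.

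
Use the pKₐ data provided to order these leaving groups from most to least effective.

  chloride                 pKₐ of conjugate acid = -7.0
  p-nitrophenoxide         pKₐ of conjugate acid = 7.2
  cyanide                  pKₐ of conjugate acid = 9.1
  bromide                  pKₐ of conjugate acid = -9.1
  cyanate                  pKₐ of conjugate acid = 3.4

Lower conjugate-acid pKₐ ⇒ weaker base ⇒ better leaving group.
Sorting by the given values: bromide (-9.1), chloride (-7.0), cyanate (3.4), p-nitrophenoxide (7.2), cyanide (9.1).

bromide > chloride > cyanate > p-nitrophenoxide > cyanide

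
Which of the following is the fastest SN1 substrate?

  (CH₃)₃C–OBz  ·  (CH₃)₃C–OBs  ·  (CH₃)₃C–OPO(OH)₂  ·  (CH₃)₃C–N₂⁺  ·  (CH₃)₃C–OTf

Same R in every case — rank the leaving groups.
The more stable X⁻ (or X) is on its own — i.e. the weaker a base it is — the better a leaving group it makes.
(CH₃)₃C–N₂⁺ loses N₂: no meaningful conjugate acid; N₂ departs as an exceptionally stable neutral molecule
(CH₃)₃C–OTf loses OTf⁻: pKₐ(CF₃SO₃H (triflic acid)) ≈ -14
(CH₃)₃C–OBs loses OBs⁻: pKₐ(p-BrC₆H₄SO₃H) ≈ -2.8
(CH₃)₃C–OPO(OH)₂ loses H₂PO₄⁻: pKₐ(H₃PO₄) ≈ 2.1
(CH₃)₃C–OBz loses PhCOO⁻: pKₐ(C₆H₅COOH) ≈ 4.2

(CH₃)₃C–N₂⁺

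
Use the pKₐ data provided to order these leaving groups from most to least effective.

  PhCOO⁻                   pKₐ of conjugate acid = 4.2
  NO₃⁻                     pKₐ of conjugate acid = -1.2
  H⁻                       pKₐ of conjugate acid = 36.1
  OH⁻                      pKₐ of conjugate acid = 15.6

Lower conjugate-acid pKₐ ⇒ weaker base ⇒ better leaving group.
Sorting by the given values: NO₃⁻ (-1.2), PhCOO⁻ (4.2), OH⁻ (15.6), H⁻ (36.1).

NO₃⁻ > PhCOO⁻ > OH⁻ > H⁻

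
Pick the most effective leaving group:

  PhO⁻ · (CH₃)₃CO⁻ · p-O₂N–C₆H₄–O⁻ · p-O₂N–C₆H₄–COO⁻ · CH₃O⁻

p-O₂N–C₆H₄–COO⁻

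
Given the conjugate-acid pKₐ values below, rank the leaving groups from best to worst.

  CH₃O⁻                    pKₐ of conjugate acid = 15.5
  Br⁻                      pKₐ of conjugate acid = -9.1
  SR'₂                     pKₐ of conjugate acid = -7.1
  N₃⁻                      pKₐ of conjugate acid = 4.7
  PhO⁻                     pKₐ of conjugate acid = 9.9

Br⁻ > SR'₂ > N₃⁻ > PhO⁻ > CH₃O⁻

Lower conjugate-acid pKₐ ⇒ weaker base ⇒ better leaving group.
Sorting by the given values: Br⁻ (-9.1), SR'₂ (-7.1), N₃⁻ (4.7), PhO⁻ (9.9), CH₃O⁻ (15.5).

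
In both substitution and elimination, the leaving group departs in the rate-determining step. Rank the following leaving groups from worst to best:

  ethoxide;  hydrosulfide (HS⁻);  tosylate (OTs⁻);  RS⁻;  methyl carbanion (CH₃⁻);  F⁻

methyl carbanion (CH₃⁻) < ethoxide < RS⁻ < hydrosulfide (HS⁻) < F⁻ < tosylate (OTs⁻)

tosylate (OTs⁻): pKₐ(p-CH₃C₆H₄SO₃H (TsOH)) ≈ -2.8
F⁻: pKₐ(HF) ≈ 3.2 — small and strongly basic; the poor halide leaving group
hydrosulfide (HS⁻): pKₐ(H₂S) ≈ 7
RS⁻: pKₐ(RSH (a thiol)) ≈ 10.5
ethoxide: pKₐ(CH₃CH₂OH) ≈ 16 — strong base; alkoxides do not leave unassisted
methyl carbanion (CH₃⁻): pKₐ(CH₄) ≈ 48 — unstabilised carbanion; the worst conceivable leaving group
The question asks for worst first, so the sequence is read in increasing leaving-group ability.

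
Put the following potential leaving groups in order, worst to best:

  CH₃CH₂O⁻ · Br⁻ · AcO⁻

Br⁻: pKₐ(HBr) ≈ -9
AcO⁻: pKₐ(CH₃COOH) ≈ 4.8
CH₃CH₂O⁻: pKₐ(CH₃CH₂OH) ≈ 16
Reversing gives the worst-to-best order requested.

CH₃CH₂O⁻ < AcO⁻ < Br⁻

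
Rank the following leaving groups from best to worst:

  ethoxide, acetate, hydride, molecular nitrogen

molecular nitrogen > acetate > ethoxide > hydride

The more stable X⁻ (or X) is on its own — i.e. the weaker a base it is — the better a leaving group it makes.
molecular nitrogen: no meaningful conjugate acid; N₂ departs as an exceptionally stable neutral molecule
acetate: pKₐ(CH₃COOH) ≈ 4.8 — resonance-stabilised but still a weak base
ethoxide: pKₐ(CH₃CH₂OH) ≈ 16 — strong base; alkoxides do not leave unassisted
hydride: pKₐ(H₂) ≈ 36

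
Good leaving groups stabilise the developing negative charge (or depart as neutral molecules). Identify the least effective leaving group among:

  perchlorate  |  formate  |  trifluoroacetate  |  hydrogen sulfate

formate

Rank by basicity of the departing species: weakest base leaves most easily.
perchlorate: pKₐ(HClO₄) ≈ -10
hydrogen sulfate: pKₐ(H₂SO₄) ≈ -3
trifluoroacetate: pKₐ(CF₃COOH) ≈ 0.2
formate: pKₐ(HCOOH) ≈ 3.8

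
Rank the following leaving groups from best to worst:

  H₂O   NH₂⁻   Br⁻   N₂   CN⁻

Rank by basicity of the departing species: weakest base leaves most easily.
N₂: no meaningful conjugate acid; N₂ departs as an exceptionally stable neutral molecule
Br⁻: pKₐ(HBr) ≈ -9
H₂O: pKₐ(H₃O⁺) ≈ -1.7 — neutral; leaves from a protonated alcohol (R–OH₂⁺)
CN⁻: pKₐ(HCN) ≈ 9.2 — sp carbon stabilises the charge somewhat, but still a poor LG
NH₂⁻: pKₐ(NH₃) ≈ 38 — extremely strong base; never a leaving group

N₂ > Br⁻ > H₂O > CN⁻ > NH₂⁻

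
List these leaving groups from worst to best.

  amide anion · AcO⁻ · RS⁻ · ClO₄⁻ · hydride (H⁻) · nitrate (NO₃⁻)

Rank by basicity of the departing species: weakest base leaves most easily.
ClO₄⁻: pKₐ(HClO₄) ≈ -10
nitrate (NO₃⁻): pKₐ(HNO₃) ≈ -1.3
AcO⁻: pKₐ(CH₃COOH) ≈ 4.8
RS⁻: pKₐ(RSH (a thiol)) ≈ 10.5
hydride (H⁻): pKₐ(H₂) ≈ 36
amide anion: pKₐ(NH₃) ≈ 38
The question asks for worst first, so the sequence is read in increasing leaving-group ability.

amide anion < hydride (H⁻) < RS⁻ < AcO⁻ < nitrate (NO₃⁻) < ClO₄⁻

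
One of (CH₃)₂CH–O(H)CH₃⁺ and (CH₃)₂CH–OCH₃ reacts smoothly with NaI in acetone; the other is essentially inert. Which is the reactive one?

From (CH₃)₂CH–OCH₃ the departing group would be CH₃O⁻ (pKₐ(CH₃OH) ≈ 15.5). Strong base; alkoxides do not leave unassisted.
From (CH₃)₂CH–O(H)CH₃⁺ the leaving group is R'OH (pKₐ(R'OH₂⁺) ≈ -2.4). Neutral; leaves from a protonated ether (an oxonium ion, R–O(H)R'⁺).
(In practice (CH₃)₂CH–O(H)CH₃⁺ is made from (CH₃)₂CH–OCH₃ by protonation with concentrated HI, allowing neutral methanol, rather than methoxide, to depart.)

(CH₃)₂CH–O(H)CH₃⁺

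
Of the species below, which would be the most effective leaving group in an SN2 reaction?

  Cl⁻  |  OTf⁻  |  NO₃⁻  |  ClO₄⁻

The more stable X⁻ (or X) is on its own — i.e. the weaker a base it is — the better a leaving group it makes.
OTf⁻: pKₐ(CF₃SO₃H (triflic acid)) ≈ -14
ClO₄⁻: pKₐ(HClO₄) ≈ -10
Cl⁻: pKₐ(HCl) ≈ -7
NO₃⁻: pKₐ(HNO₃) ≈ -1.3

OTf⁻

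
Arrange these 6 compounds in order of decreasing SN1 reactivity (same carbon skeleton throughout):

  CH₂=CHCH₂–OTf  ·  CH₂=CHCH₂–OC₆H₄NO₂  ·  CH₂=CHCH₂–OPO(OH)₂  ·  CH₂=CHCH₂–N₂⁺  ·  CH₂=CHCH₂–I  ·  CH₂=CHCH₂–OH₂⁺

Identical carbon frameworks mean the comparison reduces to leaving-group quality.
Leaving-group ability tracks the stability of the departed species; conjugate-acid pKₐ is the usual yardstick (lower pKₐ → better LG).
CH₂=CHCH₂–N₂⁺ loses N₂: no meaningful conjugate acid; N₂ departs as an exceptionally stable neutral molecule
CH₂=CHCH₂–OTf loses OTf⁻: pKₐ(CF₃SO₃H (triflic acid)) ≈ -14
CH₂=CHCH₂–I loses I⁻: pKₐ(HI) ≈ -10
CH₂=CHCH₂–OH₂⁺ loses H₂O: pKₐ(H₃O⁺) ≈ -1.7
CH₂=CHCH₂–OPO(OH)₂ loses H₂PO₄⁻: pKₐ(H₃PO₄) ≈ 2.1
CH₂=CHCH₂–OC₆H₄NO₂ loses p-O₂N–C₆H₄–O⁻: pKₐ(p-nitrophenol) ≈ 7.2

CH₂=CHCH₂–N₂⁺ > CH₂=CHCH₂–OTf > CH₂=CHCH₂–I > CH₂=CHCH₂–OH₂⁺ > CH₂=CHCH₂–OPO(OH)₂ > CH₂=CHCH₂–OC₆H₄NO₂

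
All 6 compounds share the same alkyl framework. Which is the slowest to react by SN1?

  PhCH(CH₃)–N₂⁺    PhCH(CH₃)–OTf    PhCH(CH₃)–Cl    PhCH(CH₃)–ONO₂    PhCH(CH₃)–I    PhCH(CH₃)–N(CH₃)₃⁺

PhCH(CH₃)–N(CH₃)₃⁺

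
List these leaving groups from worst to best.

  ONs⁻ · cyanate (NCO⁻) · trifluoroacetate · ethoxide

ethoxide < cyanate (NCO⁻) < trifluoroacetate < ONs⁻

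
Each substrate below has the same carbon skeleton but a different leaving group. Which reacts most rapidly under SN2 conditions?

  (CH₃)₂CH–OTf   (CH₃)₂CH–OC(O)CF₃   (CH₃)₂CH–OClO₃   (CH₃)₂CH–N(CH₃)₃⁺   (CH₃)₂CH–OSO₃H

The skeletons are identical, so relative rate is governed entirely by leaving-group ability.
The more stable X⁻ (or X) is on its own — i.e. the weaker a base it is — the better a leaving group it makes.
(CH₃)₂CH–OTf loses OTf⁻: pKₐ(CF₃SO₃H (triflic acid)) ≈ -14
(CH₃)₂CH–OClO₃ loses ClO₄⁻: pKₐ(HClO₄) ≈ -10
(CH₃)₂CH–OSO₃H loses HSO₄⁻: pKₐ(H₂SO₄) ≈ -3
(CH₃)₂CH–OC(O)CF₃ loses CF₃COO⁻: pKₐ(CF₃COOH) ≈ 0.2
(CH₃)₂CH–N(CH₃)₃⁺ loses NR'₃: pKₐ(R'₃NH⁺) ≈ 10.7

(CH₃)₂CH–OTf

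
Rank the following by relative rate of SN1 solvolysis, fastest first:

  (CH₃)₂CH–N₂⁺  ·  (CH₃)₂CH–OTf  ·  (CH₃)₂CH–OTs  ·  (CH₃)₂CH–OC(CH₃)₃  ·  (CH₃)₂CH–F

The skeletons are identical, so relative rate is governed entirely by leaving-group ability.
The more stable X⁻ (or X) is on its own — i.e. the weaker a base it is — the better a leaving group it makes.
(CH₃)₂CH–N₂⁺ loses N₂: no meaningful conjugate acid; N₂ departs as an exceptionally stable neutral molecule
(CH₃)₂CH–OTf loses OTf⁻: pKₐ(CF₃SO₃H (triflic acid)) ≈ -14
(CH₃)₂CH–OTs loses OTs⁻: pKₐ(p-CH₃C₆H₄SO₃H (TsOH)) ≈ -2.8
(CH₃)₂CH–F loses F⁻: pKₐ(HF) ≈ 3.2
(CH₃)₂CH–OC(CH₃)₃ loses (CH₃)₃CO⁻: pKₐ(t-BuOH) ≈ 18

(CH₃)₂CH–N₂⁺ > (CH₃)₂CH–OTf > (CH₃)₂CH–OTs > (CH₃)₂CH–F > (CH₃)₂CH–OC(CH₃)₃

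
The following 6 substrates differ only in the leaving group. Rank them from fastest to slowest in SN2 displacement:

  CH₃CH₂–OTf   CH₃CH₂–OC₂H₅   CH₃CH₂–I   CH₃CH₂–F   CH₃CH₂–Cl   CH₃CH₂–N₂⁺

CH₃CH₂–N₂⁺ > CH₃CH₂–OTf > CH₃CH₂–I > CH₃CH₂–Cl > CH₃CH₂–F > CH₃CH₂–OC₂H₅

With the same alkyl group throughout, only the leaving group differentiates the rates.
Rank by basicity of the departing species: weakest base leaves most easily.
CH₃CH₂–N₂⁺ loses N₂: no meaningful conjugate acid; N₂ departs as an exceptionally stable neutral molecule
CH₃CH₂–OTf loses OTf⁻: pKₐ(CF₃SO₃H (triflic acid)) ≈ -14
CH₃CH₂–I loses I⁻: pKₐ(HI) ≈ -10
CH₃CH₂–Cl loses Cl⁻: pKₐ(HCl) ≈ -7
CH₃CH₂–F loses F⁻: pKₐ(HF) ≈ 3.2
CH₃CH₂–OC₂H₅ loses CH₃CH₂O⁻: pKₐ(CH₃CH₂OH) ≈ 16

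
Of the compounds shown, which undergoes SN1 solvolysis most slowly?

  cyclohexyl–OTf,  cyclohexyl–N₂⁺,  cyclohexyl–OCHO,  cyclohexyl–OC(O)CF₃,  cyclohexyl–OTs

Identical carbon frameworks mean the comparison reduces to leaving-group quality.
A good leaving group is a weak base: the lower the pKₐ of its conjugate acid, the more readily it departs.
cyclohexyl–N₂⁺ loses N₂: no meaningful conjugate acid; N₂ departs as an exceptionally stable neutral molecule
cyclohexyl–OTf loses OTf⁻: pKₐ(CF₃SO₃H (triflic acid)) ≈ -14
cyclohexyl–OTs loses OTs⁻: pKₐ(p-CH₃C₆H₄SO₃H (TsOH)) ≈ -2.8
cyclohexyl–OC(O)CF₃ loses CF₃COO⁻: pKₐ(CF₃COOH) ≈ 0.2
cyclohexyl–OCHO loses HCOO⁻: pKₐ(HCOOH) ≈ 3.8

cyclohexyl–OCHO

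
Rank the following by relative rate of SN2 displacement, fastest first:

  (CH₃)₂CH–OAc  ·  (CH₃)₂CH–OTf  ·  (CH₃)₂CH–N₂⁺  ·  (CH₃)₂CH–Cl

(CH₃)₂CH–N₂⁺ > (CH₃)₂CH–OTf > (CH₃)₂CH–Cl > (CH₃)₂CH–OAc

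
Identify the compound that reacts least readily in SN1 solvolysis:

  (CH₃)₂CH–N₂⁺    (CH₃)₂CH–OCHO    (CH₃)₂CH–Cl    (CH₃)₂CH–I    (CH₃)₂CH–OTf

Identical carbon frameworks mean the comparison reduces to leaving-group quality.
A good leaving group is a weak base: the lower the pKₐ of its conjugate acid, the more readily it departs.
(CH₃)₂CH–N₂⁺ loses N₂: no meaningful conjugate acid; N₂ departs as an exceptionally stable neutral molecule
(CH₃)₂CH–OTf loses OTf⁻: pKₐ(CF₃SO₃H (triflic acid)) ≈ -14
(CH₃)₂CH–I loses I⁻: pKₐ(HI) ≈ -10
(CH₃)₂CH–Cl loses Cl⁻: pKₐ(HCl) ≈ -7
(CH₃)₂CH–OCHO loses HCOO⁻: pKₐ(HCOOH) ≈ 3.8

(CH₃)₂CH–OCHO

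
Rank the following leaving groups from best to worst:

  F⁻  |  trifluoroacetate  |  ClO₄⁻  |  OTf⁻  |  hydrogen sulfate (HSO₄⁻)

Rank by basicity of the departing species: weakest base leaves most easily.
OTf⁻: pKₐ(CF₃SO₃H (triflic acid)) ≈ -14 — charge spread over three oxygens and a CF₃ group; the premier leaving group in synthesis
ClO₄⁻: pKₐ(HClO₄) ≈ -10
hydrogen sulfate (HSO₄⁻): pKₐ(H₂SO₄) ≈ -3 — conjugate base of a strong mineral acid
trifluoroacetate: pKₐ(CF₃COOH) ≈ 0.2 — strongly electron-withdrawing CF₃ stabilises the carboxylate
F⁻: pKₐ(HF) ≈ 3.2

OTf⁻ > ClO₄⁻ > hydrogen sulfate (HSO₄⁻) > trifluoroacetate > F⁻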